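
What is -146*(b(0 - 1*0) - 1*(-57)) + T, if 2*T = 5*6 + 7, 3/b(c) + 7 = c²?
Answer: -115373/14 ≈ -8240.9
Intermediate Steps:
b(c) = 3/(-7 + c²)
T = 37/2 (T = (5*6 + 7)/2 = (30 + 7)/2 = (½)*37 = 37/2 ≈ 18.500)
-146*(b(0 - 1*0) - 1*(-57)) + T = -146*(3/(-7 + (0 - 1*0)²) - 1*(-57)) + 37/2 = -146*(3/(-7 + (0 + 0)²) + 57) + 37/2 = -146*(3/(-7 + 0²) + 57) + 37/2 = -146*(3/(-7 + 0) + 57) + 37/2 = -146*(3/(-7) + 57) + 37/2 = -146*(3*(-⅐) + 57) + 37/2 = -146*(-3/7 + 57) + 37/2 = -146*396/7 + 37/2 = -57816/7 + 37/2 = -115373/14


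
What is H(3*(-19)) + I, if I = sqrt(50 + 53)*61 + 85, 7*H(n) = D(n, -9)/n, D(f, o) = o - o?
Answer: 85 + 61*sqrt(103) ≈ 704.08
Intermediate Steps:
D(f, o) = 0
H(n) = 0 (H(n) = (0/n)/7 = (1/7)*0 = 0)
I = 85 + 61*sqrt(103) (I = sqrt(103)*61 + 85 = 61*sqrt(103) + 85 = 85 + 61*sqrt(103) ≈ 704.08)
H(3*(-19)) + I = 0 + (85 + 61*sqrt(103)) = 85 + 61*sqrt(103)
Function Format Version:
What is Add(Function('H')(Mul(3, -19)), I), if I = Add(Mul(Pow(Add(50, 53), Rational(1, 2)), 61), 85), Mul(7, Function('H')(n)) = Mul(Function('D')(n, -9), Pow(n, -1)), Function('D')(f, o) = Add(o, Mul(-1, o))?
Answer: Add(85, Mul(61, Pow(103, Rational(1, 2)))) ≈ 704.08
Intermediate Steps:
Function('D')(f, o) = 0
Function('H')(n) = 0 (Function('H')(n) = Mul(Rational(1, 7), Mul(0, Pow(n, -1))) = Mul(Rational(1, 7), 0) = 0)
I = Add(85, Mul(61, Pow(103, Rational(1, 2)))) (I = Add(Mul(Pow(103, Rational(1, 2)), 61), 85) = Add(Mul(61, Pow(103, Rational(1, 2))), 85) = Add(85, Mul(61, Pow(103, Rational(1, 2)))) ≈ 704.08)
Add(Function('H')(Mul(3, -19)), I) = Add(0, Add(85, Mul(61, Pow(103, Rational(1, 2))))) = Add(85, Mul(61, Pow(103, Rational(1, 2))))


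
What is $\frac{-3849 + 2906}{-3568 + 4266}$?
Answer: $- \frac{943}{698} \approx -1.351$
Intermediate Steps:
$\frac{-3849 + 2906}{-3568 + 4266} = - \frac{943}{698}$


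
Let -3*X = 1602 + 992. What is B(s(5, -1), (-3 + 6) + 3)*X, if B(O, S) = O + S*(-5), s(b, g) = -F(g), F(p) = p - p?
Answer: 25940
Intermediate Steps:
F(p) = 0
s(b, g) = 0 (s(b, g) = -1*0 = 0)
B(O, S) = O - 5*S
X = -2594/3 (X = -(1602 + 992)/3 = -⅓*2594 = -2594/3 ≈ -864.67)
B(s(5, -1), (-3 + 6) + 3)*X = (0 - 5*((-3 + 6) + 3))*(-2594/3) = (0 - 5*(3 + 3))*(-2594/3) = (0 - 5*6)*(-2594/3) = (0 - 30)*(-2594/3) = -30*(-2594/3) = 25940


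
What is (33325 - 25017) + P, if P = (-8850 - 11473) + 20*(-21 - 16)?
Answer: -12755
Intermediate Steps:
P = -21063 (P = -20323 + 20*(-37) = -20323 - 740 = -21063)
(33325 - 25017) + P = (33325 - 25017) - 21063 = 8308 - 21063 = -12755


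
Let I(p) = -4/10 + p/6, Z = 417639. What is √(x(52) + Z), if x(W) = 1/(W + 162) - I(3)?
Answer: √119538695490/535 ≈ 646.25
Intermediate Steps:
I(p) = -⅖ + p/6 (I(p) = -4*⅒ + p*(⅙) = -⅖ + p/6)
x(W) = -⅒ + 1/(162 + W) (x(W) = 1/(W + 162) - (-⅖ + (⅙)*3) = 1/(162 + W) - (-⅖ + ½) = 1/(162 + W) - 1*⅒ = 1/(162 + W) - ⅒ = -⅒ + 1/(162 + W))
√(x(52) + Z) = √((-152 - 1*52)/(10*(162 + 52)) + 417639) = √((⅒)*(-152 - 52)/214 + 417639) = √((⅒)*(1/214)*(-204) + 417639) = √(-51/535 + 417639) = √(223436814/535) = √119538695490/535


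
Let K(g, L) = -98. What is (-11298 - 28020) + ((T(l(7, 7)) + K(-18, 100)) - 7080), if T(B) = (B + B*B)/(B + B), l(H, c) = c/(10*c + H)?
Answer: -511450/11 ≈ -46495.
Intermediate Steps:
l(H, c) = c/(H + 10*c)
T(B) = (B + B²)/(2*B) (T(B) = (B + B²)/((2*B)) = (B + B²)*(1/(2*B)) = (B + B²)/(2*B))
(-11298 - 28020) + ((T(l(7, 7)) + K(-18, 100)) - 7080) = (-11298 - 28020) + (((½ + (7/(7 + 10*7))/2) - 98) - 7080) = -39318 + (((½ + (7/(7 + 70))/2) - 98) - 7080) = -39318 + (((½ + (7/77)/2) - 98) - 7080) = -39318 + (((½ + (7*(1/77))/2) - 98) - 7080) = -39318 + (((½ + (½)*(1/11)) - 98) - 7080) = -39318 + (((½ + 1/22) - 98) - 7080) = -39318 + ((6/11 - 98) - 7080) = -39318 + (-1072/11 - 7080) = -39318 - 78952/11 = -511450/11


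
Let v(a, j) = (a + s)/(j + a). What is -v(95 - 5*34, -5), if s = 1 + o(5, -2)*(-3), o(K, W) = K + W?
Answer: -83/80 ≈ -1.0375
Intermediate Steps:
s = -8 (s = 1 + (5 - 2)*(-3) = 1 + 3*(-3) = 1 - 9 = -8)
v(a, j) = (-8 + a)/(a + j) (v(a, j) = (a - 8)/(j + a) = (-8 + a)/(a + j))
-v(95 - 5*34, -5) = -(-8 + (95 - 5*34))/((95 - 5*34) - 5) = -(-8 + (95 - 1*170))/((95 - 1*170) - 5) = -(-8 + (95 - 170))/((95 - 170) - 5) = -(-8 - 75)/(-75 - 5) = -(-83)/(-80) = -(-1)*(-83)/80 = -1*83/80 = -83/80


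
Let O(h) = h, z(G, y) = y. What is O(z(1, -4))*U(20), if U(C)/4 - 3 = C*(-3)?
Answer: 912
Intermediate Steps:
U(C) = 12 - 12*C (U(C) = 12 + 4*(C*(-3)) = 12 + 4*(-3*C) = 12 - 12*C)
O(z(1, -4))*U(20) = -4*(12 - 12*20) = -4*(12 - 240) = -4*(-228) = 912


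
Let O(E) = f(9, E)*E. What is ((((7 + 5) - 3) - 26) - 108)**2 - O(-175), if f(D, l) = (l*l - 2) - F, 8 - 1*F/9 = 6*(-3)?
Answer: 5333700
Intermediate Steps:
F = 234 (F = 72 - 54*(-3) = 72 - 9*(-18) = 72 + 162 = 234)
f(D, l) = -236 + l**2 (f(D, l) = (l*l - 2) - 1*234 = (l**2 - 2) - 234 = (-2 + l**2) - 234 = -236 + l**2)
O(E) = E*(-236 + E**2) (O(E) = (-236 + E**2)*E = E*(-236 + E**2))
((((7 + 5) - 3) - 26) - 108)**2 - O(-175) = ((((7 + 5) - 3) - 26) - 108)**2 - (-175)*(-236 + (-175)**2) = (((12 - 3) - 26) - 108)**2 - (-175)*(-236 + 30625) = ((9 - 26) - 108)**2 - (-175)*30389 = (-17 - 108)**2 - 1*(-5318075) = (-125)**2 + 5318075 = 15625 + 5318075 = 5333700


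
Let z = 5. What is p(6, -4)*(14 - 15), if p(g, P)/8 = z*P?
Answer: 160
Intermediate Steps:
p(g, P) = 40*P (p(g, P) = 8*(5*P) = 40*P)
p(6, -4)*(14 - 15) = (40*(-4))*(14 - 15) = -160*(-1) = 160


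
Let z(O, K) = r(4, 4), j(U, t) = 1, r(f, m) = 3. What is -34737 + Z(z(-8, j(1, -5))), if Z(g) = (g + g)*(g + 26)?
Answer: -34563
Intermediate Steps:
z(O, K) = 3
Z(g) = 2*g*(26 + g) (Z(g) = (2*g)*(26 + g) = 2*g*(26 + g))
-34737 + Z(z(-8, j(1, -5))) = -34737 + 2*3*(26 + 3) = -34737 + 2*3*29 = -34737 + 174 = -34563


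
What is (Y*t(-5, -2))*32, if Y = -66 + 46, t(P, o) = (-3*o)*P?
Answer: 19200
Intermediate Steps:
t(P, o) = -3*P*o
Y = -20
(Y*t(-5, -2))*32 = -(-60)*(-5)*(-2)*32 = -20*(-30)*32 = 600*32 = 19200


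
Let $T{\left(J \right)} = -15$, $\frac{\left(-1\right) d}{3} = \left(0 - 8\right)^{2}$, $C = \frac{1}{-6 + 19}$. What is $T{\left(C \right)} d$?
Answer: $2880$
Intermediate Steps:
$C = \frac{1}{13} \approx 0.076923$
$d = -192$ ($d = - 3 \left(0 - 8\right)^{2} = - 3 \left(-8\right)^{2} = \left(-3\right) 64 = -192$)
$T{\left(C \right)} d = \left(-15\right) \left(-192\right) = 2880$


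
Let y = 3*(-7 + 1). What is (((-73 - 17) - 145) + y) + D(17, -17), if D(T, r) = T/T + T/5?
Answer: -1243/5 ≈ -248.60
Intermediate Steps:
D(T, r) = 1 + T/5 (D(T, r) = 1 + T*(⅕) = 1 + T/5)
y = -18 (y = 3*(-6) = -18)
(((-73 - 17) - 145) + y) + D(17, -17) = (((-73 - 17) - 145) - 18) + (1 + (⅕)*17) = ((-90 - 145) - 18) + (1 + 17/5) = (-235 - 18) + 22/5 = -253 + 22/5 = -1243/5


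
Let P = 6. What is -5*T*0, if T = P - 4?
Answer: 0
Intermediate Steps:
T = 2 (T = 6 - 4 = 2)
-5*T*0 = -5*2*0 = -10*0 = 0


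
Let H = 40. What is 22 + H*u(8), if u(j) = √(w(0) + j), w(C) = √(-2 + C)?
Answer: 22 + 40*√(8 + I*√2) ≈ 135.57 + 9.9615*I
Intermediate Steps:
u(j) = √(j + I*√2) (u(j) = √(√(-2 + 0) + j) = √(√(-2) + j) = √(I*√2 + j) = √(j + I*√2))
22 + H*u(8) = 22 + 40*√(8 + I*√2)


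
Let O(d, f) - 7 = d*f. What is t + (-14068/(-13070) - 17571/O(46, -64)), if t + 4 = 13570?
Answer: 86837241771/6397765 ≈ 13573.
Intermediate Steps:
O(d, f) = 7 + d*f
t = 13566 (t = -4 + 13570 = 13566)
t + (-14068/(-13070) - 17571/O(46, -64)) = 13566 + (-14068/(-13070) - 17571/(7 + 46*(-64))) = 13566 + (-14068*(-1/13070) - 17571/(7 - 2944)) = 13566 + (7034/6535 - 17571/(-2937)) = 13566 + (7034/6535 - 17571*(-1/2937)) = 13566 + (7034/6535 + 5857/979) = 13566 + 45161781/6397765 = 86837241771/6397765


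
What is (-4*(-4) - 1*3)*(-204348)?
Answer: -2656524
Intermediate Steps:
(-4*(-4) - 1*3)*(-204348) = (16 - 3)*(-204348) = 13*(-204348) = -2656524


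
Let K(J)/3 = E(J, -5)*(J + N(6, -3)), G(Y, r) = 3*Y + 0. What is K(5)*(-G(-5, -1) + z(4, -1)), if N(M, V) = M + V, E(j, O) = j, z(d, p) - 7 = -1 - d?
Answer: 2040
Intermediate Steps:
z(d, p) = 6 - d (z(d, p) = 7 + (-1 - d) = 6 - d)
G(Y, r) = 3*Y
K(J) = 3*J*(3 + J) (K(J) = 3*(J*(J + (6 - 3))) = 3*(J*(J + 3)) = 3*(J*(3 + J)) = 3*J*(3 + J))
K(5)*(-G(-5, -1) + z(4, -1)) = (3*5*(3 + 5))*(-3*(-5) + (6 - 1*4)) = (3*5*8)*(-1*(-15) + (6 - 4)) = 120*(15 + 2) = 120*17 = 2040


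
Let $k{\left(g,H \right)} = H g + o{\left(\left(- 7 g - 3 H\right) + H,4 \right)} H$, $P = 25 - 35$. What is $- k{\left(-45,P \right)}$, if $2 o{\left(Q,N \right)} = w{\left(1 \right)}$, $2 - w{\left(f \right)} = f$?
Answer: $-445$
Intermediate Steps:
$w{\left(f \right)} = 2 - f$
$P = -10$ ($P = 25 - 35 = -10$)
$o{\left(Q,N \right)} = \frac{1}{2}$ ($o{\left(Q,N \right)} = \frac{2 - 1}{2} = \frac{1}{2} \cdot 1 = \frac{1}{2}$)
$k{\left(g,H \right)} = \frac{H}{2} + H g$ ($k{\left(g,H \right)} = H g + \frac{H}{2} = \frac{H}{2} + H g$)
$- k{\left(-45,P \right)} = - \left(-10\right) \left(\frac{1}{2} - 45\right) = - \frac{\left(-10\right) \left(-89\right)}{2} = \left(-1\right) 445 = -445$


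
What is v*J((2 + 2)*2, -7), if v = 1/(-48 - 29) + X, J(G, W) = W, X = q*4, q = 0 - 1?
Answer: 309/11 ≈ 28.091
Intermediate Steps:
q = -1
X = -4 (X = -1*4 = -4)
v = -309/77 (v = 1/(-48 - 29) - 4 = 1/(-77) - 4 = -1/77 - 4 = -309/77 ≈ -4.0130)
v*J((2 + 2)*2, -7) = -309/77*(-7) = 309/11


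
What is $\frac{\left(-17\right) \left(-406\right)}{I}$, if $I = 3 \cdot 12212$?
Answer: $\frac{3451}{18318} \approx 0.18839$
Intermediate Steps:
$I = 36636$
$\frac{\left(-17\right) \left(-406\right)}{I} = \frac{\left(-17\right) \left(-406\right)}{36636} = 6902 \cdot \frac{1}{36636} = \frac{3451}{18318}$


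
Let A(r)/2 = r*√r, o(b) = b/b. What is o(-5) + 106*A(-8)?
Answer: 1 - 3392*I*√2 ≈ 1.0 - 4797.0*I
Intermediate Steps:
o(b) = 1
A(r) = 2*r^(3/2) (A(r) = 2*(r*√r) = 2*r^(3/2))
o(-5) + 106*A(-8) = 1 + 106*(2*(-8)^(3/2)) = 1 + 106*(2*(-16*I*√2)) = 1 + 106*(-32*I*√2) = 1 - 3392*I*√2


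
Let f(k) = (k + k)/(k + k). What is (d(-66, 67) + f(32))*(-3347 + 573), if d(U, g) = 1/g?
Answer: -188632/67 ≈ -2815.4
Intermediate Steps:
f(k) = 1 (f(k) = (2*k)/((2*k)) = (2*k)*(1/(2*k)) = 1)
(d(-66, 67) + f(32))*(-3347 + 573) = (1/67 + 1)*(-3347 + 573) = (1/67 + 1)*(-2774) = (68/67)*(-2774) = -188632/67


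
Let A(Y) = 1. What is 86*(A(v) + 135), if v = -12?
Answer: 11696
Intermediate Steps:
86*(A(v) + 135) = 86*(1 + 135) = 86*136 = 11696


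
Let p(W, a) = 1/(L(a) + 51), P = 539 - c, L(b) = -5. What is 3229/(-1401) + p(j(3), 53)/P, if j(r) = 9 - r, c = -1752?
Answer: -340289993/147645786 ≈ -2.3048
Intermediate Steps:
P = 2291 (P = 539 - 1*(-1752) = 539 + 1752 = 2291)
p(W, a) = 1/46 (p(W, a) = 1/(-5 + 51) = 1/46)
3229/(-1401) + p(j(3), 53)/P = 3229/(-1401) + (1/46)/2291 = 3229*(-1/1401) + (1/46)*(1/2291) = -3229/1401 + 1/105386 = -340289993/147645786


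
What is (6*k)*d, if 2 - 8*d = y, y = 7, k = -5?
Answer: 75/4 ≈ 18.750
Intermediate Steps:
d = -5/8 (d = ¼ - ⅛*7 = ¼ - 7/8 = -5/8 ≈ -0.62500)
(6*k)*d = (6*(-5))*(-5/8) = -30*(-5/8) = 75/4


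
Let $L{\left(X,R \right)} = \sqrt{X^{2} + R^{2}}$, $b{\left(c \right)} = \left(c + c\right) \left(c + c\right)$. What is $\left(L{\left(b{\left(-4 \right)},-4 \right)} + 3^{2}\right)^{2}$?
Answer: $4193 + 72 \sqrt{257} \approx 5347.3$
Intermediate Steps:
$b{\left(c \right)} = 4 c^{2}$ ($b{\left(c \right)} = 2 c 2 c = 4 c^{2}$)
$L{\left(X,R \right)} = \sqrt{R^{2} + X^{2}}$
$\left(L{\left(b{\left(-4 \right)},-4 \right)} + 3^{2}\right)^{2} = \left(\sqrt{\left(-4\right)^{2} + \left(4 \left(-4\right)^{2}\right)^{2}} + 3^{2}\right)^{2} = \left(\sqrt{16 + \left(4 \cdot 16\right)^{2}} + 9\right)^{2} = \left(\sqrt{16 + 64^{2}} + 9\right)^{2} = \left(\sqrt{16 + 4096} + 9\right)^{2} = \left(\sqrt{4112} + 9\right)^{2} = \left(4 \sqrt{257} + 9\right)^{2} = \left(9 + 4 \sqrt{257}\right)^{2}$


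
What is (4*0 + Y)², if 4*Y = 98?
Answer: 2401/4 ≈ 600.25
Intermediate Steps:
Y = 49/2 (Y = (¼)*98 = 49/2 ≈ 24.500)
(4*0 + Y)² = (4*0 + 49/2)² = (0 + 49/2)² = (49/2)² = 2401/4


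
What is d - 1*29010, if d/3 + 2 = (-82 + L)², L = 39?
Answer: -23469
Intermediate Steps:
d = 5541 (d = -6 + 3*(-82 + 39)² = -6 + 3*(-43)² = -6 + 3*1849 = -6 + 5547 = 5541)
d - 1*29010 = 5541 - 1*29010 = 5541 - 29010 = -23469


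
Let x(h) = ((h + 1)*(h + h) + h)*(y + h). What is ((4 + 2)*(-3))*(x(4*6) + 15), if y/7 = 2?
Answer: -837486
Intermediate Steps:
y = 14 (y = 7*2 = 14)
x(h) = (14 + h)*(h + 2*h*(1 + h)) (x(h) = ((h + 1)*(h + h) + h)*(14 + h) = ((1 + h)*(2*h) + h)*(14 + h) = (2*h*(1 + h) + h)*(14 + h) = (h + 2*h*(1 + h))*(14 + h) = (14 + h)*(h + 2*h*(1 + h)))
((4 + 2)*(-3))*(x(4*6) + 15) = ((4 + 2)*(-3))*((4*6)*(42 + 2*(4*6)² + 31*(4*6)) + 15) = (6*(-3))*(24*(42 + 2*24² + 31*24) + 15) = -18*(24*(42 + 2*576 + 744) + 15) = -18*(24*(42 + 1152 + 744) + 15) = -18*(24*1938 + 15) = -18*(46512 + 15) = -18*46527 = -837486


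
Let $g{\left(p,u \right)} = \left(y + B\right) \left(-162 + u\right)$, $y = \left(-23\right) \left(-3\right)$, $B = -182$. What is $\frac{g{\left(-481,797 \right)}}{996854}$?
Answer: $- \frac{71755}{996854} \approx -0.071981$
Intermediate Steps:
$y = 69$
$g{\left(p,u \right)} = 18306 - 113 u$ ($g{\left(p,u \right)} = \left(69 - 182\right) \left(-162 + u\right) = - 113 \left(-162 + u\right) = 18306 - 113 u$)
$\frac{g{\left(-481,797 \right)}}{996854} = \frac{18306 - 90061}{996854} = \left(18306 - 90061\right) \frac{1}{996854} = \left(-71755\right) \frac{1}{996854} = - \frac{71755}{996854}$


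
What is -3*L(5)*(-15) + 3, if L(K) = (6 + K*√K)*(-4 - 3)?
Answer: -1887 - 1575*√5 ≈ -5408.8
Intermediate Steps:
L(K) = -42 - 7*K^(3/2) (L(K) = (6 + K^(3/2))*(-7) = -42 - 7*K^(3/2))
-3*L(5)*(-15) + 3 = -3*(-42 - 35*√5)*(-15) + 3 = (126 + 105*√5)*(-15) + 3 = (-1890 - 1575*√5) + 3 = -1887 - 1575*√5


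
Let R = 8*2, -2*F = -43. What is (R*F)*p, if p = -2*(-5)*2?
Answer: 6880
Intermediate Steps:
F = 43/2 (F = -½*(-43) = 43/2 ≈ 21.500)
p = 20 (p = 10*2 = 20)
R = 16
(R*F)*p = (16*(43/2))*20 = 344*20 = 6880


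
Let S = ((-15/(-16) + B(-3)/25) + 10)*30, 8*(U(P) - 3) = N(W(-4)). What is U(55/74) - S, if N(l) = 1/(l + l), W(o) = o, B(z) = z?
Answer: -102893/320 ≈ -321.54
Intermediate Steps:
N(l) = 1/(2*l)
U(P) = 191/64 (U(P) = 3 + ((½)/(-4))/8 = 3 + ((½)*(-¼))/8 = 3 + (⅛)*(-⅛) = 3 - 1/64 = 191/64)
S = 12981/40 (S = ((-15/(-16) - 3/25) + 10)*30 = ((-15*(-1/16) - 3*1/25) + 10)*30 = ((15/16 - 3/25) + 10)*30 = (327/400 + 10)*30 = (4327/400)*30 = 12981/40 ≈ 324.52)
U(55/74) - S = 191/64 - 1*12981/40 = 191/64 - 12981/40 = -102893/320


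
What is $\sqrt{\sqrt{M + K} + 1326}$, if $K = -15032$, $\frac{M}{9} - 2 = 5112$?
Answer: $\sqrt{1326 + \sqrt{30994}} \approx 38.756$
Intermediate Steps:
$M = 46026$ ($M = 18 + 9 \cdot 5112 = 18 + 46008 = 46026$)
$\sqrt{\sqrt{M + K} + 1326} = \sqrt{\sqrt{46026 - 15032} + 1326} = \sqrt{\sqrt{30994} + 1326} = \sqrt{1326 + \sqrt{30994}}$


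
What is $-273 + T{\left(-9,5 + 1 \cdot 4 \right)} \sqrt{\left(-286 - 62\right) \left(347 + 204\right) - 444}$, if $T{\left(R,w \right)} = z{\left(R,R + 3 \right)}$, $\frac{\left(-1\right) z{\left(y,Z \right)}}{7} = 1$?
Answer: $-273 - 56 i \sqrt{3003} \approx -273.0 - 3068.8 i$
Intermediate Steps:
$z{\left(y,Z \right)} = -7$ ($z{\left(y,Z \right)} = \left(-7\right) 1 = -7$)
$T{\left(R,w \right)} = -7$
$-273 + T{\left(-9,5 + 1 \cdot 4 \right)} \sqrt{\left(-286 - 62\right) \left(347 + 204\right) - 444} = -273 - 7 \sqrt{\left(-286 - 62\right) \left(347 + 204\right) - 444} = -273 - 7 \sqrt{\left(-348\right) 551 - 444} = -273 - 7 \sqrt{-191748 - 444} = -273 - 7 \sqrt{-192192} = -273 - 7 \cdot 8 i \sqrt{3003} = -273 - 56 i \sqrt{3003}$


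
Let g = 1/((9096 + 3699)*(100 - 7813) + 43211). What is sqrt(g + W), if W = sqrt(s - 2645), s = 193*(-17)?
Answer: sqrt(-1 + 98644624*I*sqrt(5926))/9932 ≈ 6.204 + 6.204*I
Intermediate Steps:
s = -3281
g = -1/98644624 (g = 1/(12795*(-7713) + 43211) = 1/(-98687835 + 43211) = 1/(-98644624) = -1/98644624 ≈ -1.0137e-8)
W = I*sqrt(5926) (W = sqrt(-3281 - 2645) = sqrt(-5926) = I*sqrt(5926) ≈ 76.98*I)
sqrt(g + W) = sqrt(-1/98644624 + I*sqrt(5926))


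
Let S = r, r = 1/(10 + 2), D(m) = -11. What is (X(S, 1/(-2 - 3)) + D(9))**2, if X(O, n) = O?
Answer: 17161/144 ≈ 119.17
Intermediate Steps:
r = 1/12 ≈ 0.083333
S = 1/12 ≈ 0.083333
(X(S, 1/(-2 - 3)) + D(9))**2 = (1/12 - 11)**2 = (-131/12)**2 = 17161/144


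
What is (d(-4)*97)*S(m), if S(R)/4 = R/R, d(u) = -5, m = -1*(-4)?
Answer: -1940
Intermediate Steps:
m = 4
S(R) = 4 (S(R) = 4*(R/R) = 4*1 = 4)
(d(-4)*97)*S(m) = -5*97*4 = -485*4 = -1940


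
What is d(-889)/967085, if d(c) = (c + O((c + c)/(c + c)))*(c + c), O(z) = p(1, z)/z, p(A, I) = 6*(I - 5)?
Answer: 231902/138155 ≈ 1.6786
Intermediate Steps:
p(A, I) = -30 + 6*I (p(A, I) = 6*(-5 + I) = -30 + 6*I)
O(z) = (-30 + 6*z)/z
d(c) = 2*c*(-24 + c) (d(c) = (c + (6 - 30/((c + c)/(c + c))))*(c + c) = (c + (6 - 30/((2*c)/((2*c)))))*(2*c) = (c + (6 - 30/((2*c)*(1/(2*c)))))*(2*c) = (c + (6 - 30/1))*(2*c) = (c + (6 - 30*1))*(2*c) = (c + (6 - 30))*(2*c) = (c - 24)*(2*c) = (-24 + c)*(2*c) = 2*c*(-24 + c))
d(-889)/967085 = (2*(-889)*(-24 - 889))/967085 = (2*(-889)*(-913))*(1/967085) = 1623314*(1/967085) = 231902/138155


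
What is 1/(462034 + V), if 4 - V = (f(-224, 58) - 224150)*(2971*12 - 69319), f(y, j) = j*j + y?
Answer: -1/7440281632 ≈ -1.3440e-10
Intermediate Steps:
f(y, j) = y + j² (f(y, j) = j² + y = y + j²)
V = -7440743666 (V = 4 - ((-224 + 58²) - 224150)*(2971*12 - 69319) = 4 - ((-224 + 3364) - 224150)*(35652 - 69319) = 4 - (3140 - 224150)*(-33667) = 4 - (-221010)*(-33667) = 4 - 1*7440743670 = 4 - 7440743670 = -7440743666)
1/(462034 + V) = 1/(462034 - 7440743666) = 1/(-7440281632) = -1/7440281632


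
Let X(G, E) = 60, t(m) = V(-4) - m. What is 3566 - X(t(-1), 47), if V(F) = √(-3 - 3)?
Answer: 3506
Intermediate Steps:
V(F) = I*√6 (V(F) = √(-6) = I*√6)
t(m) = -m + I*√6 (t(m) = I*√6 - m = -m + I*√6)
3566 - X(t(-1), 47) = 3566 - 1*60 = 3566 - 60 = 3506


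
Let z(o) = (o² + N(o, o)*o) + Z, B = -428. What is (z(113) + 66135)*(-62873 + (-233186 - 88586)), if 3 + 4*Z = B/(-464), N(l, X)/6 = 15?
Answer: -15897414391275/464 ≈ -3.4262e+10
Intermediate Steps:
N(l, X) = 90 (N(l, X) = 6*15 = 90)
Z = -241/464 (Z = -¾ + (-428/(-464))/4 = -¾ + (-428*(-1/464))/4 = -¾ + (¼)*(107/116) = -¾ + 107/464 = -241/464 ≈ -0.51940)
z(o) = -241/464 + o² + 90*o (z(o) = (o² + 90*o) - 241/464 = -241/464 + o² + 90*o)
(z(113) + 66135)*(-62873 + (-233186 - 88586)) = ((-241/464 + 113² + 90*113) + 66135)*(-62873 + (-233186 - 88586)) = ((-241/464 + 12769 + 10170) + 66135)*(-62873 - 321772) = (10643455/464 + 66135)*(-384645) = (41330095/464)*(-384645) = -15897414391275/464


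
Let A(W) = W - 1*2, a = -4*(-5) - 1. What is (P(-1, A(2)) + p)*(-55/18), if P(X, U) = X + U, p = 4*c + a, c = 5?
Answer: -1045/9 ≈ -116.11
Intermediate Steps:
a = 19 (a = 20 - 1 = 19)
A(W) = -2 + W (A(W) = W - 2 = -2 + W)
p = 39 (p = 4*5 + 19 = 20 + 19 = 39)
P(X, U) = U + X
(P(-1, A(2)) + p)*(-55/18) = (((-2 + 2) - 1) + 39)*(-55/18) = ((0 - 1) + 39)*(-55*1/18) = (-1 + 39)*(-55/18) = 38*(-55/18) = -1045/9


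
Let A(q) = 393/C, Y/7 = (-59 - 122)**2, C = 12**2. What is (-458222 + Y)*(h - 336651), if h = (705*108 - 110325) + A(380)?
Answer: 4074330313315/48 ≈ 8.4882e+10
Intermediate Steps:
C = 144
Y = 229327 (Y = 7*(-59 - 122)**2 = 7*(-181)**2 = 7*32761 = 229327)
A(q) = 131/48 (A(q) = 393/144 = 393*(1/144) = 131/48)
h = -1640749/48 (h = (705*108 - 110325) + 131/48 = (76140 - 110325) + 131/48 = -34185 + 131/48 = -1640749/48 ≈ -34182.)
(-458222 + Y)*(h - 336651) = (-458222 + 229327)*(-1640749/48 - 336651) = -228895*(-17799997/48) = 4074330313315/48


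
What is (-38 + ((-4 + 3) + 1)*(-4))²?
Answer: 1444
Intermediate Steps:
(-38 + ((-4 + 3) + 1)*(-4))² = (-38 + (-1 + 1)*(-4))² = (-38 + 0*(-4))² = (-38 + 0)² = (-38)² = 1444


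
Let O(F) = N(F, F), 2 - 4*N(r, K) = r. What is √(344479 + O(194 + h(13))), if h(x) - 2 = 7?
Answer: √1377715/2 ≈ 586.88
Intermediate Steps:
h(x) = 9 (h(x) = 2 + 7 = 9)
N(r, K) = ½ - r/4
O(F) = ½ - F/4
√(344479 + O(194 + h(13))) = √(344479 + (½ - (194 + 9)/4)) = √(344479 + (½ - ¼*203)) = √(344479 + (½ - 203/4)) = √(344479 - 201/4) = √(1377715/4) = √1377715/2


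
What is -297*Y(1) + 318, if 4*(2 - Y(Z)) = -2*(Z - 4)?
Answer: 339/2 ≈ 169.50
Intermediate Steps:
Y(Z) = Z/2 (Y(Z) = 2 - (-1)*(Z - 4)/2 = 2 - (-1)*(-4 + Z)/2 = 2 - (8 - 2*Z)/4 = 2 + (-2 + Z/2) = Z/2)
-297*Y(1) + 318 = -297/2 + 318 = 339/2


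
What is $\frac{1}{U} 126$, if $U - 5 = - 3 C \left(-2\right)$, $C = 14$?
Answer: $\frac{126}{89} \approx 1.4157$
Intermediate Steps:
$U = 89$ ($U = 5 + \left(-3\right) 14 \left(-2\right) = 5 - -84 = 5 + 84 = 89$)
$\frac{1}{U} 126 = \frac{1}{89} \cdot 126 = \frac{126}{89}$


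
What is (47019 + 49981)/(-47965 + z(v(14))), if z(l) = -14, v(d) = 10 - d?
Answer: -97000/47979 ≈ -2.0217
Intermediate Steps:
(47019 + 49981)/(-47965 + z(v(14))) = (47019 + 49981)/(-47965 - 14) = 97000/(-47979) = 97000*(-1/47979) = -97000/47979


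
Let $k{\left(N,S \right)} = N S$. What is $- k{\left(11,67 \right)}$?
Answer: $-737$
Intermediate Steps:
$- k{\left(11,67 \right)} = - 11 \cdot 67 = \left(-1\right) 737 = -737$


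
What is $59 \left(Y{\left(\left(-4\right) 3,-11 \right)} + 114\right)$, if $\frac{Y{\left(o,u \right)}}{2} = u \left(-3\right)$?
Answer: $10620$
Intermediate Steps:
$Y{\left(o,u \right)} = - 6 u$ ($Y{\left(o,u \right)} = 2 u \left(-3\right) = 2 \left(- 3 u\right) = - 6 u$)
$59 \left(Y{\left(\left(-4\right) 3,-11 \right)} + 114\right) = 59 \left(\left(-6\right) \left(-11\right) + 114\right) = 59 \left(66 + 114\right) = 59 \cdot 180 = 10620$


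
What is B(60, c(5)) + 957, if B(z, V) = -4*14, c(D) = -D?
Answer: 901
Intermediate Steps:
B(z, V) = -56
B(60, c(5)) + 957 = -56 + 957 = 901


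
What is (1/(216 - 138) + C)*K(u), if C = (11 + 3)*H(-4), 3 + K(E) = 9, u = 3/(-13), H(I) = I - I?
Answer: 1/13 ≈ 0.076923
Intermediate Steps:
H(I) = 0
u = -3/13 (u = 3*(-1/13) = -3/13 ≈ -0.23077)
K(E) = 6 (K(E) = -3 + 9 = 6)
C = 0 (C = (11 + 3)*0 = 14*0 = 0)
(1/(216 - 138) + C)*K(u) = (1/(216 - 138) + 0)*6 = (1/78 + 0)*6 = (1/78)*6 = 1/13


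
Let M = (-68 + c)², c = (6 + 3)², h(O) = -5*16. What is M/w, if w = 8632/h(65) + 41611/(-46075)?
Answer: -15573350/10026207 ≈ -1.5533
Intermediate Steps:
h(O) = -80
c = 81 (c = 9² = 81)
M = 169 (M = (-68 + 81)² = 13² = 169)
w = -10026207/92150 (w = 8632/(-80) + 41611/(-46075) = 8632*(-1/80) + 41611*(-1/46075) = -1079/10 - 41611/46075 = -10026207/92150 ≈ -108.80)
M/w = 169/(-10026207/92150) = 169*(-92150/10026207) = -15573350/10026207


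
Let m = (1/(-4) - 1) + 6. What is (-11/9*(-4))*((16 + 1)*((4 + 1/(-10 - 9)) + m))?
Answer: 123607/171 ≈ 722.85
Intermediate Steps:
m = 19/4 (m = (-1/4 - 1) + 6 = -5/4 + 6 = 19/4 ≈ 4.7500)
(-11/9*(-4))*((16 + 1)*((4 + 1/(-10 - 9)) + m)) = (-11/9*(-4))*((16 + 1)*((4 + 1/(-10 - 9)) + 19/4)) = (-11*1/9*(-4))*(17*((4 + 1/(-19)) + 19/4)) = (-11/9*(-4))*(17*((4 - 1/19) + 19/4)) = 44*(17*(75/19 + 19/4))/9 = 44*(17*(661/76))/9 = (44/9)*(11237/76) = 123607/171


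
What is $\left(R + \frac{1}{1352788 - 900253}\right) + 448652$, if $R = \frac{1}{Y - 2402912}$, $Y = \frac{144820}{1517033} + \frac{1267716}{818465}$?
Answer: $\frac{201917163649548245789376032659}{450052966773225184481640} \approx 4.4865 \cdot 10^{5}$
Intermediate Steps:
$Y = \frac{2041697107928}{1241638414345}$ ($Y = 144820 \cdot \frac{1}{1517033} + 1267716 \cdot \frac{1}{818465} = \frac{144820}{1517033} + \frac{1267716}{818465} = \frac{2041697107928}{1241638414345} \approx 1.6444$)
$R = - \frac{1241638414345}{2983545803793464712}$ ($R = \frac{1}{\frac{2041697107928}{1241638414345} - 2402912} = \frac{1}{- \frac{2983545803793464712}{1241638414345}} = - \frac{1241638414345}{2983545803793464712} \approx -4.1616 \cdot 10^{-7}$)
$\left(R + \frac{1}{1352788 - 900253}\right) + 448652 = \left(- \frac{1241638414345}{2983545803793464712} + \frac{1}{1352788 - 900253}\right) + 448652 = \left(- \frac{1241638414345}{2983545803793464712} + \frac{1}{452535}\right) + 448652 = \frac{807220321319283379}{450052966773225184481640} + 448652 = \frac{201917163649548245789376032659}{450052966773225184481640}$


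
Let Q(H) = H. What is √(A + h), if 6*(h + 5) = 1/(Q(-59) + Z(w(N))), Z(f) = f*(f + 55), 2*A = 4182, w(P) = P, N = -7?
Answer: √11716851030/2370 ≈ 45.673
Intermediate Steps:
A = 2091 (A = (½)*4182 = 2091)
Z(f) = f*(55 + f)
h = -11851/2370 (h = -5 + 1/(6*(-59 - 7*(55 - 7))) = -5 + 1/(6*(-59 - 7*48)) = -5 + 1/(6*(-59 - 336)) = -5 + (⅙)/(-395) = -5 + (⅙)*(-1/395) = -5 - 1/2370 = -11851/2370 ≈ -5.0004)
√(A + h) = √(2091 - 11851/2370) = √(4943819/2370) = √11716851030/2370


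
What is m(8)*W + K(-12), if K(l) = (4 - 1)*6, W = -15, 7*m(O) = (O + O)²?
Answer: -3714/7 ≈ -530.57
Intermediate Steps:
m(O) = 4*O²/7 (m(O) = (O + O)²/7 = (2*O)²/7 = (4*O²)/7 = 4*O²/7)
K(l) = 18 (K(l) = 3*6 = 18)
m(8)*W + K(-12) = ((4/7)*8²)*(-15) + 18 = ((4/7)*64)*(-15) + 18 = (256/7)*(-15) + 18 = -3840/7 + 18 = -3714/7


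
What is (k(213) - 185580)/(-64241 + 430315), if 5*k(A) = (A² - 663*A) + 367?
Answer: -1023383/1830370 ≈ -0.55911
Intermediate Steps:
k(A) = 367/5 - 663*A/5 + A²/5 (k(A) = ((A² - 663*A) + 367)/5 = (367 + A² - 663*A)/5 = 367/5 - 663*A/5 + A²/5)
(k(213) - 185580)/(-64241 + 430315) = ((367/5 - 663/5*213 + (⅕)*213²) - 185580)/(-64241 + 430315) = ((367/5 - 141219/5 + (⅕)*45369) - 185580)/366074 = ((367/5 - 141219/5 + 45369/5) - 185580)*(1/366074) = (-95483/5 - 185580)*(1/366074) = -1023383/5*1/366074 = -1023383/1830370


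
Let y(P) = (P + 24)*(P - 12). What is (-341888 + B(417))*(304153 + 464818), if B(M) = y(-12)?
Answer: -263123420896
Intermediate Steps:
y(P) = (-12 + P)*(24 + P) (y(P) = (24 + P)*(-12 + P) = (-12 + P)*(24 + P))
B(M) = -288 (B(M) = -288 + (-12)² + 12*(-12) = -288 + 144 - 144 = -288)
(-341888 + B(417))*(304153 + 464818) = (-341888 - 288)*(304153 + 464818) = -342176*768971 = -263123420896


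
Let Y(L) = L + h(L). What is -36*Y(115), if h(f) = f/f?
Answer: -4176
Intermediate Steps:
h(f) = 1
Y(L) = 1 + L (Y(L) = L + 1 = 1 + L)
-36*Y(115) = -36*(1 + 115) = -36*116 = -4176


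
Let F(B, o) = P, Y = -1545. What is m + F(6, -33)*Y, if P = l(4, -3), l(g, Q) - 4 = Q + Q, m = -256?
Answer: 2834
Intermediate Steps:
l(g, Q) = 4 + 2*Q (l(g, Q) = 4 + (Q + Q) = 4 + 2*Q)
P = -2 (P = 4 + 2*(-3) = 4 - 6 = -2)
F(B, o) = -2
m + F(6, -33)*Y = -256 - 2*(-1545) = -256 + 3090 = 2834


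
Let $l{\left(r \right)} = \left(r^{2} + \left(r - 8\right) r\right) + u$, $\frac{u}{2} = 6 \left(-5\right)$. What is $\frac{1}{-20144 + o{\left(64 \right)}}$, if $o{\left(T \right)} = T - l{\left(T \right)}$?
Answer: $- \frac{1}{27700} \approx -3.6101 \cdot 10^{-5}$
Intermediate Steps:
$u = -60$ ($u = 2 \cdot 6 \left(-5\right) = 2 \left(-30\right) = -60$)
$l{\left(r \right)} = -60 + r^{2} + r \left(-8 + r\right)$ ($l{\left(r \right)} = \left(r^{2} + \left(r - 8\right) r\right) - 60 = \left(r^{2} + \left(-8 + r\right) r\right) - 60 = \left(r^{2} + r \left(-8 + r\right)\right) - 60 = -60 + r^{2} + r \left(-8 + r\right)$)
$o{\left(T \right)} = 60 - 2 T^{2} + 9 T$ ($o{\left(T \right)} = T - \left(-60 - 8 T + 2 T^{2}\right) = T + \left(60 - 2 T^{2} + 8 T\right) = 60 - 2 T^{2} + 9 T$)
$\frac{1}{-20144 + o{\left(64 \right)}} = \frac{1}{-20144 + \left(60 - 2 \cdot 64^{2} + 9 \cdot 64\right)} = \frac{1}{-20144 + \left(60 - 8192 + 576\right)} = \frac{1}{-20144 - 7556} = \frac{1}{-27700} = - \frac{1}{27700}$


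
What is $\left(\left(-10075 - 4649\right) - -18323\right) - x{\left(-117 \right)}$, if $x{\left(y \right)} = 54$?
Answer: $3545$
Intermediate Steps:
$\left(\left(-10075 - 4649\right) - -18323\right) - x{\left(-117 \right)} = \left(\left(-10075 - 4649\right) - -18323\right) - 54 = \left(-14724 + 18323\right) - 54 = 3599 - 54 = 3545$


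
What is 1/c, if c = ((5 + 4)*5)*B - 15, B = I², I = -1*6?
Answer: 1/1605 ≈ 0.00062305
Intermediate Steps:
I = -6
B = 36 (B = (-6)² = 36)
c = 1605 (c = ((5 + 4)*5)*36 - 15 = (9*5)*36 - 15 = 45*36 - 15 = 1620 - 15 = 1605)
1/c = 1/1605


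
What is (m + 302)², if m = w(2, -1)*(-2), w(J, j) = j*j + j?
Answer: 91204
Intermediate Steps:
w(J, j) = j + j² (w(J, j) = j² + j = j + j²)
m = 0 (m = -(1 - 1)*(-2) = -1*0*(-2) = 0*(-2) = 0)
(m + 302)² = (0 + 302)² = 302² = 91204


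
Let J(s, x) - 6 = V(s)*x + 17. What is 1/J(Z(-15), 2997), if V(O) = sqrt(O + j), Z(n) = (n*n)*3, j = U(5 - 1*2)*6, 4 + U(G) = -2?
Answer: -23/5739503222 + 8991*sqrt(71)/5739503222 ≈ 1.3196e-5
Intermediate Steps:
U(G) = -6 (U(G) = -4 - 2 = -6)
j = -36 (j = -6*6 = -36)
Z(n) = 3*n**2 (Z(n) = n**2*3 = 3*n**2)
V(O) = sqrt(-36 + O) (V(O) = sqrt(O - 36) = sqrt(-36 + O))
J(s, x) = 23 + x*sqrt(-36 + s) (J(s, x) = 6 + (sqrt(-36 + s)*x + 17) = 6 + (x*sqrt(-36 + s) + 17) = 6 + (17 + x*sqrt(-36 + s)) = 23 + x*sqrt(-36 + s))
1/J(Z(-15), 2997) = 1/(23 + 2997*sqrt(-36 + 3*(-15)**2)) = 1/(23 + 2997*sqrt(-36 + 3*225)) = 1/(23 + 2997*sqrt(-36 + 675)) = 1/(23 + 2997*sqrt(639)) = 1/(23 + 2997*(3*sqrt(71))) = 1/(23 + 8991*sqrt(71))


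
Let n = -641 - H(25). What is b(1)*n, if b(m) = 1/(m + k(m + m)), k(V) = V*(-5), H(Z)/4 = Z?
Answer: 247/3 ≈ 82.333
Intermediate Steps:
H(Z) = 4*Z
k(V) = -5*V
n = -741 (n = -641 - 4*25 = -641 - 1*100 = -641 - 100 = -741)
b(m) = -1/(9*m) (b(m) = 1/(m - 5*(m + m)) = 1/(m - 10*m) = 1/(-9*m) = -1/(9*m))
b(1)*n = -⅑/1*(-741) = -⅑*1*(-741) = -⅑*(-741) = 247/3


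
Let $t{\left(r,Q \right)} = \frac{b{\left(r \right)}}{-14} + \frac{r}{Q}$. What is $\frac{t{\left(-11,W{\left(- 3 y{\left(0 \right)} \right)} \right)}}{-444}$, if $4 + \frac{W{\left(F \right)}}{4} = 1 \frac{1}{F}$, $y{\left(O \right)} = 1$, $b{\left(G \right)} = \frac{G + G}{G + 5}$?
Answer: $- \frac{11}{13104} \approx -0.00083944$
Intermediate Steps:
$b{\left(G \right)} = \frac{2 G}{5 + G}$
$W{\left(F \right)} = -16 + \frac{4}{F}$ ($W{\left(F \right)} = -16 + 4 \cdot 1 \frac{1}{F} = -16 + \frac{4}{F}$)
$t{\left(r,Q \right)} = \frac{r}{Q} - \frac{r}{7 \left(5 + r\right)}$ ($t{\left(r,Q \right)} = \frac{2 r \frac{1}{5 + r}}{-14} + \frac{r}{Q} = \frac{2 r}{5 + r} \left(- \frac{1}{14}\right) + \frac{r}{Q} = - \frac{r}{7 \left(5 + r\right)} + \frac{r}{Q} = \frac{r}{Q} - \frac{r}{7 \left(5 + r\right)}$)
$\frac{t{\left(-11,W{\left(- 3 y{\left(0 \right)} \right)} \right)}}{-444} = \frac{\frac{1}{7} \left(-11\right) \frac{1}{-16 + \frac{4}{\left(-3\right) 1}} \frac{1}{5 - 11} \left(35 - \left(-16 + \frac{4}{\left(-3\right) 1}\right) + 7 \left(-11\right)\right)}{-444} = \frac{1}{7} \left(-11\right) \frac{1}{-16 + \frac{4}{-3}} \frac{1}{-6} \left(35 - \left(-16 + \frac{4}{-3}\right) - 77\right) \left(- \frac{1}{444}\right) = \frac{1}{7} \left(-11\right) \frac{1}{-16 + 4 \left(- \frac{1}{3}\right)} \left(- \frac{1}{6}\right) \left(35 - \left(-16 + 4 \left(- \frac{1}{3}\right)\right) - 77\right) \left(- \frac{1}{444}\right) = \frac{1}{7} \left(-11\right) \frac{1}{-16 - \frac{4}{3}} \left(- \frac{1}{6}\right) \left(35 - \left(-16 - \frac{4}{3}\right) - 77\right) \left(- \frac{1}{444}\right) = \frac{1}{7} \left(-11\right) \frac{1}{- \frac{52}{3}} \left(- \frac{1}{6}\right) \left(35 - - \frac{52}{3} - 77\right) \left(- \frac{1}{444}\right) = \frac{1}{7} \left(-11\right) \left(- \frac{3}{52}\right) \left(- \frac{1}{6}\right) \left(35 + \frac{52}{3} - 77\right) \left(- \frac{1}{444}\right) = \frac{1}{7} \left(-11\right) \left(- \frac{3}{52}\right) \left(- \frac{1}{6}\right) \left(- \frac{74}{3}\right) \left(- \frac{1}{444}\right) = \frac{407}{1092} \left(- \frac{1}{444}\right) = - \frac{11}{13104}$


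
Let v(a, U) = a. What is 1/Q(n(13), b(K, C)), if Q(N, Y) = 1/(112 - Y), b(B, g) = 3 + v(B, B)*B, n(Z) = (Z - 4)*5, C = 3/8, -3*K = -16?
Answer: 725/9 ≈ 80.556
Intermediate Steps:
K = 16/3 (K = -⅓*(-16) = 16/3 ≈ 5.3333)
C = 3/8 (C = 3*(⅛) = 3/8 ≈ 0.37500)
n(Z) = -20 + 5*Z (n(Z) = (-4 + Z)*5 = -20 + 5*Z)
b(B, g) = 3 + B² (b(B, g) = 3 + B*B = 3 + B²)
1/Q(n(13), b(K, C)) = 1/(-1/(-112 + (3 + (16/3)²))) = 1/(-1/(-112 + (3 + 256/9))) = 1/(-1/(-112 + 283/9)) = 1/(-1/(-725/9)) = 1/(-1*(-9/725)) = 1/(9/725) = 725/9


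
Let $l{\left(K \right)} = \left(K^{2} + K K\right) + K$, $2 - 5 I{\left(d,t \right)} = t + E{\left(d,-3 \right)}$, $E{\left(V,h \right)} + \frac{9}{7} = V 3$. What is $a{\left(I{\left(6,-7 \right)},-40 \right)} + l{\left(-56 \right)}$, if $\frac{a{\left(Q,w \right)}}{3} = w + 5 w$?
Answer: $5496$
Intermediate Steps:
$E{\left(V,h \right)} = - \frac{9}{7} + 3 V$ ($E{\left(V,h \right)} = - \frac{9}{7} + V 3 = - \frac{9}{7} + 3 V$)
$I{\left(d,t \right)} = \frac{23}{35} - \frac{3 d}{5} - \frac{t}{5}$ ($I{\left(d,t \right)} = \frac{2}{5} - \frac{t + \left(- \frac{9}{7} + 3 d\right)}{5} = \frac{2}{5} - \frac{- \frac{9}{7} + t + 3 d}{5} = \frac{2}{5} - \left(- \frac{9}{35} + \frac{t}{5} + \frac{3 d}{5}\right) = \frac{23}{35} - \frac{3 d}{5} - \frac{t}{5}$)
$a{\left(Q,w \right)} = 18 w$ ($a{\left(Q,w \right)} = 3 \left(w + 5 w\right) = 3 \cdot 6 w = 18 w$)
$l{\left(K \right)} = K + 2 K^{2}$ ($l{\left(K \right)} = \left(K^{2} + K^{2}\right) + K = 2 K^{2} + K = K + 2 K^{2}$)
$a{\left(I{\left(6,-7 \right)},-40 \right)} + l{\left(-56 \right)} = 18 \left(-40\right) - 56 \left(1 + 2 \left(-56\right)\right) = -720 - 56 \left(1 - 112\right) = -720 - -6216 = -720 + 6216 = 5496$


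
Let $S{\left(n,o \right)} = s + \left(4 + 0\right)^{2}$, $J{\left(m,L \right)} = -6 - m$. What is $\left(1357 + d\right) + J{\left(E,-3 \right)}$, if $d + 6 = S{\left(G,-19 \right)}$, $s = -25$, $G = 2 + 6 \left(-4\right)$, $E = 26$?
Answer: $1310$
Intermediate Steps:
$G = -22$ ($G = 2 - 24 = -22$)
$S{\left(n,o \right)} = -9$ ($S{\left(n,o \right)} = -25 + \left(4 + 0\right)^{2} = -25 + 4^{2} = -25 + 16 = -9$)
$d = -15$ ($d = -6 - 9 = -15$)
$\left(1357 + d\right) + J{\left(E,-3 \right)} = \left(1357 - 15\right) - 32 = 1342 - 32 = 1310$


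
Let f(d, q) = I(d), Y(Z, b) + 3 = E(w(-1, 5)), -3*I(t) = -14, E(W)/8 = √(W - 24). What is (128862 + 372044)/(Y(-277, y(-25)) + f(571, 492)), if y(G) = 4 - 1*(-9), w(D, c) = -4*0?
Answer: 7513590/13849 - 72130464*I*√6/13849 ≈ 542.54 - 12758.0*I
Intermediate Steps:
w(D, c) = 0
y(G) = 13 (y(G) = 4 + 9 = 13)
E(W) = 8*√(-24 + W) (E(W) = 8*√(W - 24) = 8*√(-24 + W))
I(t) = 14/3 (I(t) = -⅓*(-14) = 14/3)
Y(Z, b) = -3 + 16*I*√6 (Y(Z, b) = -3 + 8*√(-24 + 0) = -3 + 8*√(-24) = -3 + 8*(2*I*√6) = -3 + 16*I*√6)
f(d, q) = 14/3
(128862 + 372044)/(Y(-277, y(-25)) + f(571, 492)) = (128862 + 372044)/((-3 + 16*I*√6) + 14/3) = 500906/(5/3 + 16*I*√6)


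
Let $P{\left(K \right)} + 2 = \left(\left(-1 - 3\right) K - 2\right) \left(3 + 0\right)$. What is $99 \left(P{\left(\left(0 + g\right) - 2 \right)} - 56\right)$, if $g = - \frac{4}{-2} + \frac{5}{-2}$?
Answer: $-3366$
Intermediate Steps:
$g = - \frac{1}{2}$ ($g = \left(-4\right) \left(- \frac{1}{2}\right) + 5 \left(- \frac{1}{2}\right) = 2 - \frac{5}{2} = - \frac{1}{2} \approx -0.5$)
$P{\left(K \right)} = -8 - 12 K$ ($P{\left(K \right)} = -2 + \left(\left(-1 - 3\right) K - 2\right) \left(3 + 0\right) = -2 + \left(- 4 K - 2\right) 3 = -2 + \left(-2 - 4 K\right) 3 = -2 - \left(6 + 12 K\right) = -8 - 12 K$)
$99 \left(P{\left(\left(0 + g\right) - 2 \right)} - 56\right) = 99 \left(\left(-8 - 12 \left(\left(0 - \frac{1}{2}\right) - 2\right)\right) - 56\right) = 99 \left(\left(-8 - 12 \left(- \frac{1}{2} - 2\right)\right) - 56\right) = 99 \left(\left(-8 - -30\right) - 56\right) = 99 \left(\left(-8 + 30\right) - 56\right) = 99 \left(22 - 56\right) = 99 \left(-34\right) = -3366$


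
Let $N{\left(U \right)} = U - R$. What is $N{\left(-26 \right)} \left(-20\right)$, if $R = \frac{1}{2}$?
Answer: $530$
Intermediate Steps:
$R = \frac{1}{2} \approx 0.5$
$N{\left(U \right)} = - \frac{1}{2} + U$ ($N{\left(U \right)} = U - \frac{1}{2} = - \frac{1}{2} + U$)
$N{\left(-26 \right)} \left(-20\right) = \left(- \frac{1}{2} - 26\right) \left(-20\right) = \left(- \frac{53}{2}\right) \left(-20\right) = 530$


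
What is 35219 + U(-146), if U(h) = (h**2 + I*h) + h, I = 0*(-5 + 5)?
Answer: 56389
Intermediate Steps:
I = 0 (I = 0*0 = 0)
U(h) = h + h**2 (U(h) = (h**2 + 0*h) + h = (h**2 + 0) + h = h**2 + h = h + h**2)
35219 + U(-146) = 35219 - 146*(1 - 146) = 35219 - 146*(-145) = 35219 + 21170 = 56389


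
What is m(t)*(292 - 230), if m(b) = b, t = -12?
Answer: -744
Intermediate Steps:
m(t)*(292 - 230) = -12*(292 - 230) = -12*62 = -744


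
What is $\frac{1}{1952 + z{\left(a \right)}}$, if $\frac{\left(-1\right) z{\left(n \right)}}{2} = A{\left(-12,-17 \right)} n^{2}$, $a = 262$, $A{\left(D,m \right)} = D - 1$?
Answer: $\frac{1}{1786696} \approx 5.5969 \cdot 10^{-7}$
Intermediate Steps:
$A{\left(D,m \right)} = -1 + D$
$z{\left(n \right)} = 26 n^{2}$ ($z{\left(n \right)} = - 2 \left(-1 - 12\right) n^{2} = - 2 \left(- 13 n^{2}\right) = 26 n^{2}$)
$\frac{1}{1952 + z{\left(a \right)}} = \frac{1}{1952 + 26 \cdot 262^{2}} = \frac{1}{1952 + 26 \cdot 68644} = \frac{1}{1952 + 1784744} = \frac{1}{1786696}$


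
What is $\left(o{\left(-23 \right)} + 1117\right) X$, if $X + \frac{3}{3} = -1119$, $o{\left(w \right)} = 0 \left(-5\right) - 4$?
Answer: $-1246560$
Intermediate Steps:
$o{\left(w \right)} = -4$ ($o{\left(w \right)} = 0 - 4 = -4$)
$X = -1120$ ($X = -1 - 1119 = -1120$)
$\left(o{\left(-23 \right)} + 1117\right) X = \left(-4 + 1117\right) \left(-1120\right) = 1113 \left(-1120\right) = -1246560$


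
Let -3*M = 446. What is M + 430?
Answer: 844/3 ≈ 281.33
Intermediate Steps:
M = -446/3 (M = -⅓*446 = -446/3 ≈ -148.67)
M + 430 = -446/3 + 430 = 844/3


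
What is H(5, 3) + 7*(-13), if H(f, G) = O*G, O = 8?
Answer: -67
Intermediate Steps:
H(f, G) = 8*G
H(5, 3) + 7*(-13) = 8*3 + 7*(-13) = 24 - 91 = -67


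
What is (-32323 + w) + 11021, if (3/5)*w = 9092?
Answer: -18446/3 ≈ -6148.7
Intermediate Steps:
w = 45460/3 (w = (5/3)*9092 = 45460/3 ≈ 15153.)
(-32323 + w) + 11021 = (-32323 + 45460/3) + 11021 = -51509/3 + 11021 = -18446/3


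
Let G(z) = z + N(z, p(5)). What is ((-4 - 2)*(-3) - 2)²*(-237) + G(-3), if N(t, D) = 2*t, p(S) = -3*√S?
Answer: -60681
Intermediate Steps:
G(z) = 3*z (G(z) = z + 2*z = 3*z)
((-4 - 2)*(-3) - 2)²*(-237) + G(-3) = ((-4 - 2)*(-3) - 2)²*(-237) + 3*(-3) = (-6*(-3) - 2)²*(-237) - 9 = (18 - 2)²*(-237) - 9 = 16²*(-237) - 9 = 256*(-237) - 9 = -60672 - 9 = -60681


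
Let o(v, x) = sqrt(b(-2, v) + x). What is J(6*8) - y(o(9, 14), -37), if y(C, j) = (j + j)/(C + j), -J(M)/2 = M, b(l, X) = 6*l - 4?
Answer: -134354/1371 - 74*I*sqrt(2)/1371 ≈ -97.997 - 0.076332*I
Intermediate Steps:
b(l, X) = -4 + 6*l
J(M) = -2*M
o(v, x) = sqrt(-16 + x) (o(v, x) = sqrt((-4 + 6*(-2)) + x) = sqrt((-4 - 12) + x) = sqrt(-16 + x))
y(C, j) = 2*j/(C + j) (y(C, j) = (2*j)/(C + j) = 2*j/(C + j))
J(6*8) - y(o(9, 14), -37) = -12*8 - 2*(-37)/(sqrt(-16 + 14) - 37) = -2*48 - 2*(-37)/(sqrt(-2) - 37) = -96 - 2*(-37)/(I*sqrt(2) - 37) = -96 - 2*(-37)/(-37 + I*sqrt(2)) = -96 - (-74)/(-37 + I*sqrt(2)) = -96 + 74/(-37 + I*sqrt(2))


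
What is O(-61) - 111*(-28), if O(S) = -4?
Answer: 3104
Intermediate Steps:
O(-61) - 111*(-28) = -4 - 111*(-28) = -4 - 1*(-3108) = -4 + 3108 = 3104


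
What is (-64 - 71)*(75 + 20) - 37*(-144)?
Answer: -7497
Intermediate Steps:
(-64 - 71)*(75 + 20) - 37*(-144) = -135*95 + 5328 = -12825 + 5328 = -7497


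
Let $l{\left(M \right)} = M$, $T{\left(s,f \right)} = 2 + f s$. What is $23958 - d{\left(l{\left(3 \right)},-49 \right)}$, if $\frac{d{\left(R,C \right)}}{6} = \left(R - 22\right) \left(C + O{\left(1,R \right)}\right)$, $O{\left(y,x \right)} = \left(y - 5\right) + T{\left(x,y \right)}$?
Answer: $18486$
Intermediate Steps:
$O{\left(y,x \right)} = -3 + y + x y$ ($O{\left(y,x \right)} = \left(y - 5\right) + \left(2 + y x\right) = \left(-5 + y\right) + \left(2 + x y\right) = -3 + y + x y$)
$d{\left(R,C \right)} = 6 \left(-22 + R\right) \left(-2 + C + R\right)$ ($d{\left(R,C \right)} = 6 \left(R - 22\right) \left(C + \left(-3 + 1 + R 1\right)\right) = 6 \left(-22 + R\right) \left(C + \left(-3 + 1 + R\right)\right) = 6 \left(-22 + R\right) \left(C + \left(-2 + R\right)\right) = 6 \left(-22 + R\right) \left(-2 + C + R\right)$)
$23958 - d{\left(l{\left(3 \right)},-49 \right)} = 23958 - \left(264 - 432 - -6468 + 6 \cdot 3^{2} + 6 \left(-49\right) 3\right) = 23958 - \left(264 - 432 + 6468 + 6 \cdot 9 - 882\right) = 23958 - \left(264 - 432 + 6468 + 54 - 882\right) = 23958 - 5472 = 18486$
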